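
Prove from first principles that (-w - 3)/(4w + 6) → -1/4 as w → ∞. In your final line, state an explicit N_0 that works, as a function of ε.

Suppose ε > 0. We seek N_0 > 0 such that w > N_0 implies |(-w - 3)/(4w + 6) + 1/4| < ε.
(-w - 3)/(4w + 6) + 1/4 = (4(-w - 3) − (-1)(4w + 6)) / (4(4w + 6)) = -6/(4(4w + 6)).
For w > 0 we have 4w + 6 > 4w, so |(-w - 3)/(4w + 6) + 1/4| = 6/(4(4w + 6)) < 6/(4·4w) = (3/8)/w.
Thus |(-w - 3)/(4w + 6) + 1/4| < ε whenever w > (3/8)/ε.
Take N_0 = (3/8)/ε. If w > N_0 then |(-w - 3)/(4w + 6) + 1/4| < (3/8)/w < ε.

N_0 = (3/8)/ε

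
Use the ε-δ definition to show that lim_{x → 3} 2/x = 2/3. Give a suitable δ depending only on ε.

Let ε > 0 be given. We seek δ > 0 such that 0 < |x − 3| < δ implies |2/x − (2/3)| < ε.
|2/x − (2/3)| = 2·|3 − x|/(3·|x|) = 2|x − 3|/(3|x|).
Require δ ≤ 3/2 so that |x| > 3 − 3/2 = 3/2, hence 3|x| > 9/2.
Then |2/x − (2/3)| < 2|x − 3|/(9/2), which is < ε when |x − 3| < (9/4)ε.
Take δ = min(3/2, (9/4)ε). Then 0 < |x − 3| < δ gives both |x − 3| < 3/2 and |x − 3| < (9/4)ε, so |2/x − (2/3)| < ε.

δ = min(3/2, (9/4)ε)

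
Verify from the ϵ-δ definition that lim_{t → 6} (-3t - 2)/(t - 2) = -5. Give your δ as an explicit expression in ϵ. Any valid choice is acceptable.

Let ϵ > 0. We want δ > 0 with 0 < |t − 6| < δ ⇒ |(-3t - 2)/(t - 2) + 5| < ϵ.
Combining over a common denominator, (-3t - 2)/(t - 2) + 5 = [(-3t - 2)·4 − (-20)·(t - 2)] / [4·(t - 2)] = 8(t − 6) / (4(t - 2)).
So |(-3t - 2)/(t - 2) + 5| = 8|t − 6| / (4·|t − 2|).
Restrict δ ≤ 2. Then |t − 6| < 2 gives |t − 2| = |(t − 6) + 4| ≥ 4 − 2 = 2.
Hence |(-3t - 2)/(t - 2) + 5| < 8|t − 6|/(4·2) = |t − 6|, which is < ϵ once |t − 6| < ϵ.
Take δ = min(2, ϵ). Then 0 < |t − 6| < δ forces both bounds, so |(-3t - 2)/(t - 2) + 5| < ϵ.

δ = min(2, ϵ)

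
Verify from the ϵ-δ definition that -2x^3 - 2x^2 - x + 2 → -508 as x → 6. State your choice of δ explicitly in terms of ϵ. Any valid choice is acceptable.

Suppose ϵ > 0. We want δ > 0 such that 0 < |x − 6| < δ implies |(-2x^3 - 2x^2 - x + 2) + 508| < ϵ.
(-2x^3 - 2x^2 - x + 2) + 508 = -2x^3 - 2x^2 - x + 510 = (x − 6)(-2x^2 - 14x - 85).
So |(-2x^3 - 2x^2 - x + 2) + 508| = |x − 6|·|-2x^2 - 14x - 85|.
Require δ ≤ 1. Then |x − 6| < 1 gives |x| < 7, and by the triangle inequality |-2x^2 - 14x - 85| ≤ 2·7^2 + 14·7 + 85 = 281.
Hence |(-2x^3 - 2x^2 - x + 2) + 508| ≤ 281|x − 6| < ϵ provided |x − 6| < ϵ/281.
Take δ = min(1, ϵ/281). Then 0 < |x − 6| < δ gives both |x − 6| < 1 and |x − 6| < ϵ/281, so |(-2x^3 - 2x^2 - x + 2) + 508| < ϵ.

δ = min(1, ϵ/281)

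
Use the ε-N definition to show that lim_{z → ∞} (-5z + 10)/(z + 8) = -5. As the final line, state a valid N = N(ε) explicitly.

Let ε > 0 be given. We seek N > 0 such that z > N implies |(-5z + 10)/(z + 8) + 5| < ε.
(-5z + 10)/(z + 8) + 5 = ((-5z + 10) − (-5)(z + 8)) / ((z + 8)) = 50/((z + 8)).
For z > 0 we have z + 8 > z, so |(-5z + 10)/(z + 8) + 5| = 50/((z + 8)) < 50/(z) = 50/z.
Thus |(-5z + 10)/(z + 8) + 5| < ε whenever z > 50/ε.
Take N = 50/ε. If z > N then |(-5z + 10)/(z + 8) + 5| < 50/z < ε.

N = 50/ε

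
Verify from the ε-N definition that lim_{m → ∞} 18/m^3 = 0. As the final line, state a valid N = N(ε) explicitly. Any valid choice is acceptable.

Suppose ε > 0. For m ≥ 1, |18/m^3 − 0| = 18/m^3.
18/m^3 < ε ⇔ m^3 > 18/ε ⇔ m > (18/ε)^{1/3}.
Take N = (18/ε)^{1/3}. Then m > N implies 18/m^3 < ε.

N = (18/ε)^{1/3}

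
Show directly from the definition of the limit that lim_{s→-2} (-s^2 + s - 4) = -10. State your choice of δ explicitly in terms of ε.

Suppose ε > 0. We want δ > 0 such that 0 < |s + 2| < δ implies |(-s^2 + s - 4) + 10| < ε.
(-s^2 + s - 4) + 10 = -s^2 + s + 6 = (s + 2)(-s + 3).
So |(-s^2 + s - 4) + 10| = |s + 2|·|-s + 3|.
Assume first that |s + 2| < 1, so |s| < 3. Then |-s + 3| ≤ 3 + 3 = 6.
Hence |(-s^2 + s - 4) + 10| ≤ 6|s + 2| < ε provided |s + 2| < ε/6.
Choosing δ = min(1, ε/6) ensures both conditions, hence |(-s^2 + s - 4) + 10| < ε.

δ = min(1, ε/6)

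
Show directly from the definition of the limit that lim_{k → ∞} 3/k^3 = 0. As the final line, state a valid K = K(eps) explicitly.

K = (3/eps)^{1/3}

Let eps > 0. For k ≥ 1, |3/k^3 − 0| = 3/k^3.
3/k^3 < eps ⇔ k^3 > 3/eps ⇔ k > (3/eps)^{1/3}.
Take K = (3/eps)^{1/3}. Then k > K implies 3/k^3 < eps.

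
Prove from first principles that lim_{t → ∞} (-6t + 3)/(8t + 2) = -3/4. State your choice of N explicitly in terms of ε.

N = (9/16)/ε

Let ε > 0. We seek N > 0 such that t > N implies |(-6t + 3)/(8t + 2) + 3/4| < ε.
(-6t + 3)/(8t + 2) + 3/4 = (8(-6t + 3) − (-6)(8t + 2)) / (8(8t + 2)) = 36/(8(8t + 2)).
For t > 0 we have 8t + 2 > 8t, so |(-6t + 3)/(8t + 2) + 3/4| = 36/(8(8t + 2)) < 36/(8·8t) = (9/16)/t.
Thus |(-6t + 3)/(8t + 2) + 3/4| < ε whenever t > (9/16)/ε.
Take N = (9/16)/ε. If t > N then |(-6t + 3)/(8t + 2) + 3/4| < (9/16)/t < ε.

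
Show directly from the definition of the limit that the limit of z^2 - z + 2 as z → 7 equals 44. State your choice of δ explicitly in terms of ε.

δ = min(1, ε/14)

Let ε > 0 be given. We want δ > 0 such that 0 < |z − 7| < δ implies |(z^2 - z + 2) − 44| < ε.
(z^2 - z + 2) − 44 = z^2 - z - 42 = (z − 7)(z + 6).
So |(z^2 - z + 2) − 44| = |z − 7|·|z + 6|.
Require δ ≤ 1. Then |z − 7| < 1 gives |z| < 8, and by the triangle inequality |z + 6| ≤ 8 + 6 = 14.
Hence |(z^2 - z + 2) − 44| ≤ 14|z − 7| < ε provided |z − 7| < ε/14.
Choosing δ = min(1, ε/14) ensures both conditions, hence |(z^2 - z + 2) − 44| < ε.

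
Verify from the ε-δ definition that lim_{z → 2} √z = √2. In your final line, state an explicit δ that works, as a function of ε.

Fix ε > 0. We want δ > 0 such that 0 < |z − 2| < δ implies |√z − √2| < ε.
Multiplying by the conjugate, |√z − √2| = |z − 2|/(√z + √2).
Restrict δ ≤ 2 so that |z − 2| < 2 forces z > 0, and then √z + √2 > √2.
Hence |√z − √2| < |z − 2|/√2, which is < ε once |z − 2| < √2·ε.
Take δ = min(2, √2·ε). If 0 < |z − 2| < δ then z > 0 and |√z − √2| < |z − 2|/√2 < ε.

δ = min(2, √2·ε)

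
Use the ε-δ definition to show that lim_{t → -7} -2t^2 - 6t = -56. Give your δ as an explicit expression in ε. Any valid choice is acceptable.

δ = min(2, ε/26)

Let ε > 0 be given. We want δ > 0 such that 0 < |t + 7| < δ implies |(-2t^2 - 6t) + 56| < ε.
(-2t^2 - 6t) + 56 = -2t^2 - 6t + 56 = (t + 7)(-2t + 8).
So |(-2t^2 - 6t) + 56| = |t + 7|·|-2t + 8|.
Require δ ≤ 2. Then |t + 7| < 2 gives |t| < 9, and by the triangle inequality |-2t + 8| ≤ 2·9 + 8 = 26.
Hence |(-2t^2 - 6t) + 56| ≤ 26|t + 7| < ε provided |t + 7| < ε/26.
Take δ = min(2, ε/26). Then 0 < |t + 7| < δ gives both |t + 7| < 2 and |t + 7| < ε/26, so |(-2t^2 - 6t) + 56| < ε.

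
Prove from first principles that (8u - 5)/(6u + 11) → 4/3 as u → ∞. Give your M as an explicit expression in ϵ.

M = (59/18)/ϵ

Suppose ϵ > 0. We seek M > 0 such that u > M implies |(8u - 5)/(6u + 11) − (4/3)| < ϵ.
(8u - 5)/(6u + 11) − (4/3) = (6(8u - 5) − 8(6u + 11)) / (6(6u + 11)) = -118/(6(6u + 11)).
For u > 0 we have 6u + 11 > 6u, so |(8u - 5)/(6u + 11) − (4/3)| = 118/(6(6u + 11)) < 118/(6·6u) = (59/18)/u.
Thus |(8u - 5)/(6u + 11) − (4/3)| < ϵ whenever u > (59/18)/ϵ.
Take M = (59/18)/ϵ. If u > M then |(8u - 5)/(6u + 11) − (4/3)| < (59/18)/u < ϵ.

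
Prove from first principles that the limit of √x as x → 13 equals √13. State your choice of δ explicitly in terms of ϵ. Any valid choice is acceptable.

Let ϵ > 0. We want δ > 0 such that 0 < |x − 13| < δ implies |√x − √13| < ϵ.
Multiplying by the conjugate, |√x − √13| = |x − 13|/(√x + √13).
Restrict δ ≤ 13 so that |x − 13| < 13 forces x > 0, and then √x + √13 > √13.
Hence |√x − √13| < |x − 13|/√13, which is < ϵ once |x − 13| < √13·ϵ.
Take δ = min(13, √13·ϵ). If 0 < |x − 13| < δ then x > 0 and |√x − √13| < |x − 13|/√13 < ϵ.

δ = min(13, √13·ϵ)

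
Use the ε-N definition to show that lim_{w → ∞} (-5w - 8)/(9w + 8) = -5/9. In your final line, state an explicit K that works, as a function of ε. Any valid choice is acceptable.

Fix ε > 0. We seek K > 0 such that w > K implies |(-5w - 8)/(9w + 8) + 5/9| < ε.
(-5w - 8)/(9w + 8) + 5/9 = (9(-5w - 8) − (-5)(9w + 8)) / (9(9w + 8)) = -32/(9(9w + 8)).
For w > 0 we have 9w + 8 > 9w, so |(-5w - 8)/(9w + 8) + 5/9| = 32/(9(9w + 8)) < 32/(9·9w) = (32/81)/w.
Thus |(-5w - 8)/(9w + 8) + 5/9| < ε whenever w > (32/81)/ε.
Take K = (32/81)/ε. If w > K then |(-5w - 8)/(9w + 8) + 5/9| < (32/81)/w < ε.

K = (32/81)/ε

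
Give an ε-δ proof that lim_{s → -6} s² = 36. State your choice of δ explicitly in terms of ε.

δ = min(2, ε/14)

Suppose ε > 0. We seek δ > 0 with 0 < |s + 6| < δ ⇒ |s² − 36| < ε.
Factor: s² − 36 = (s + 6)(s - 6), so |s² − 36| = |s + 6|·|s - 6|.
Restrict δ ≤ 2. Then |s + 6| < 2 gives |s| < 8, so by the triangle inequality |s - 6| ≤ 8 + 6 = 14.
Hence |s² − 36| ≤ 14|s + 6|, which is < ε once |s + 6| < ε/14.
Take δ = min(2, ε/14). If 0 < |s + 6| < δ then both bounds hold and |s² − 36| ≤ 14|s + 6| < 14·(ε/14) = ε.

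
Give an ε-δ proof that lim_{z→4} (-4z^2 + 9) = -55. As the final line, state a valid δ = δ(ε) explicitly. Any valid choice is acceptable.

δ = min(1, ε/36)

Let ε > 0. We want δ > 0 such that 0 < |z − 4| < δ implies |(-4z^2 + 9) + 55| < ε.
(-4z^2 + 9) + 55 = -4z^2 + 64 = (z − 4)(-4z - 16).
So |(-4z^2 + 9) + 55| = |z − 4|·|-4z - 16|.
Require δ ≤ 1. Then |z − 4| < 1 gives |z| < 5, and by the triangle inequality |-4z - 16| ≤ 4·5 + 16 = 36.
Hence |(-4z^2 + 9) + 55| ≤ 36|z − 4| < ε provided |z − 4| < ε/36.
Choosing δ = min(1, ε/36) ensures both conditions, hence |(-4z^2 + 9) + 55| < ε.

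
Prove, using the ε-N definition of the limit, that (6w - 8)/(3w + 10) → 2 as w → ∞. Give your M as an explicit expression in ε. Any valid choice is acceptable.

M = (28/3)/ε

Let ε > 0 be given. We seek M > 0 such that w > M implies |(6w - 8)/(3w + 10) − 2| < ε.
(6w - 8)/(3w + 10) − 2 = (3(6w - 8) − 6(3w + 10)) / (3(3w + 10)) = -84/(3(3w + 10)).
For w > 0 we have 3w + 10 > 3w, so |(6w - 8)/(3w + 10) − 2| = 84/(3(3w + 10)) < 84/(3·3w) = (28/3)/w.
Thus |(6w - 8)/(3w + 10) − 2| < ε whenever w > (28/3)/ε.
Take M = (28/3)/ε. If w > M then |(6w - 8)/(3w + 10) − 2| < (28/3)/w < ε.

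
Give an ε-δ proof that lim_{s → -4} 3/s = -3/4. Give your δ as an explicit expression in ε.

Let ε > 0. We seek δ > 0 such that 0 < |s + 4| < δ implies |3/s + 3/4| < ε.
|3/s + 3/4| = 3·|-4 − s|/(4·|s|) = 3|s + 4|/(4|s|).
Require δ ≤ 2 so that |s| > 4 − 2 = 2, hence 4|s| > 8.
Then |3/s + 3/4| < 3|s + 4|/8, which is < ε when |s + 4| < (8/3)ε.
Take δ = min(2, (8/3)ε). Then 0 < |s + 4| < δ gives both |s + 4| < 2 and |s + 4| < (8/3)ε, so |3/s + 3/4| < ε.

δ = min(2, (8/3)ε)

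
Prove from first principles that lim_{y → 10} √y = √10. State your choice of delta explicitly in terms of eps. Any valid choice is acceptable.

delta = min(10, √10·eps)

Fix eps > 0. We want delta > 0 such that 0 < |y − 10| < delta implies |√y − √10| < eps.
Multiplying by the conjugate, |√y − √10| = |y − 10|/(√y + √10).
Restrict delta ≤ 10 so that |y − 10| < 10 forces y > 0, and then √y + √10 > √10.
Hence |√y − √10| < |y − 10|/√10, which is < eps once |y − 10| < √10·eps.
Take delta = min(10, √10·eps). If 0 < |y − 10| < delta then y > 0 and |√y − √10| < |y − 10|/√10 < eps.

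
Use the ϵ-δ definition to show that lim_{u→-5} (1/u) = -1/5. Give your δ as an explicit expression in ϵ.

δ = min(5/2, (25/2)ϵ)

Suppose ϵ > 0. We seek δ > 0 such that 0 < |u + 5| < δ implies |1/u + 1/5| < ϵ.
|1/u + 1/5| = |-5 − u|/(5·|u|) = |u + 5|/(5|u|).
Require δ ≤ 5/2 so that |u| > 5 − 5/2 = 5/2, hence 5|u| > 25/2.
Then |1/u + 1/5| < |u + 5|/(25/2), which is < ϵ when |u + 5| < (25/2)ϵ.
Take δ = min(5/2, (25/2)ϵ). Then 0 < |u + 5| < δ gives both |u + 5| < 5/2 and |u + 5| < (25/2)ϵ, so |1/u + 1/5| < ϵ.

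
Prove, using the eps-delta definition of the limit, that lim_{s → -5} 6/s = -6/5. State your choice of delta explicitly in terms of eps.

delta = min(5/2, (25/12)eps)

Let eps > 0. We seek delta > 0 such that 0 < |s + 5| < delta implies |6/s + 6/5| < eps.
|6/s + 6/5| = 6·|-5 − s|/(5·|s|) = 6|s + 5|/(5|s|).
Require delta ≤ 5/2 so that |s| > 5 − 5/2 = 5/2, hence 5|s| > 25/2.
Then |6/s + 6/5| < 6|s + 5|/(25/2), which is < eps when |s + 5| < (25/12)eps.
Take delta = min(5/2, (25/12)eps). Then 0 < |s + 5| < delta gives both |s + 5| < 5/2 and |s + 5| < (25/12)eps, so |6/s + 6/5| < eps.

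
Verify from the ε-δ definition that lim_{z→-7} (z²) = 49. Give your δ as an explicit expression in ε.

δ = min(1, ε/15)

Let ε > 0. We seek δ > 0 with 0 < |z + 7| < δ ⇒ |z² − 49| < ε.
Factor: z² − 49 = (z + 7)(z - 7), so |z² − 49| = |z + 7|·|z - 7|.
Restrict δ ≤ 1. Then |z + 7| < 1 gives |z| < 8, so by the triangle inequality |z - 7| ≤ 8 + 7 = 15.
Hence |z² − 49| ≤ 15|z + 7|, which is < ε once |z + 7| < ε/15.
Take δ = min(1, ε/15). If 0 < |z + 7| < δ then both bounds hold and |z² − 49| ≤ 15|z + 7| < 15·(ε/15) = ε.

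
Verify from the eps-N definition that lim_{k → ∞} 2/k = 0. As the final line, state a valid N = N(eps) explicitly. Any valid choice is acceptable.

N = 2/eps

Fix eps > 0. For k ≥ 1, |2/k − 0| = 2/(k) ≤ 2/k.
We need 2/k < eps, i.e. k > 2/eps.
Take N = 2/eps. If k > N then |2/k| ≤ 2/k < eps.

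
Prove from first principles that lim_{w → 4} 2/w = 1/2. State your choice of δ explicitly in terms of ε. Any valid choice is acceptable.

δ = min(2, 4ε)

Suppose ε > 0. We seek δ > 0 such that 0 < |w − 4| < δ implies |2/w − (1/2)| < ε.
|2/w − (1/2)| = 2·|4 − w|/(4·|w|) = 2|w − 4|/(4|w|).
Require δ ≤ 2 so that |w| > 4 − 2 = 2, hence 4|w| > 8.
Then |2/w − (1/2)| < 2|w − 4|/8, which is < ε when |w − 4| < 4ε.
Take δ = min(2, 4ε). Then 0 < |w − 4| < δ gives both |w − 4| < 2 and |w − 4| < 4ε, so |2/w − (1/2)| < ε.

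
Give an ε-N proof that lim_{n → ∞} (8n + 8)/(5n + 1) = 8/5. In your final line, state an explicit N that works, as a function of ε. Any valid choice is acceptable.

N = (32/25)/ε

Let ε > 0. For n ≥ 1, |(8n + 8)/(5n + 1) − (8/5)| = |32|/(5(5n + 1)) = 32/(5(5n + 1)).
Since 5n + 1 ≥ 5n for n ≥ 1, this is ≤ 32/(5·5n) = (32/25)/n.
So |(8n + 8)/(5n + 1) − (8/5)| < ε whenever n > (32/25)/ε.
Take N = (32/25)/ε. If n > N then |(8n + 8)/(5n + 1) − (8/5)| ≤ (32/25)/n < ε.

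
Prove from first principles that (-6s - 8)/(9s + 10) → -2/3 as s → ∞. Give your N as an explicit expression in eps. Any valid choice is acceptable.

Let eps > 0 be given. We seek N > 0 such that s > N implies |(-6s - 8)/(9s + 10) + 2/3| < eps.
(-6s - 8)/(9s + 10) + 2/3 = (9(-6s - 8) − (-6)(9s + 10)) / (9(9s + 10)) = -12/(9(9s + 10)).
For s > 0 we have 9s + 10 > 9s, so |(-6s - 8)/(9s + 10) + 2/3| = 12/(9(9s + 10)) < 12/(9·9s) = (4/27)/s.
Thus |(-6s - 8)/(9s + 10) + 2/3| < eps whenever s > (4/27)/eps.
Take N = (4/27)/eps. If s > N then |(-6s - 8)/(9s + 10) + 2/3| < (4/27)/s < eps.

N = (4/27)/eps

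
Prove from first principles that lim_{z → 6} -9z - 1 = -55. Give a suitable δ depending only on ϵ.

δ = ϵ/9

Suppose ϵ > 0. We need δ > 0 so that 0 < |z − 6| < δ implies |(-9z - 1) + 55| < ϵ.
Since (-9z - 1) + 55 = -9(z − 6), we have |(-9z - 1) + 55| = 9|z − 6|.
Thus it suffices that |z − 6| < ϵ/9.
Choosing δ = ϵ/9 gives |(-9z - 1) + 55| = 9|z − 6| < ϵ whenever |z − 6| < δ.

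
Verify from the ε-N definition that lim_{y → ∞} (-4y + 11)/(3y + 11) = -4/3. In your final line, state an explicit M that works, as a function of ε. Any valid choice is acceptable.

Let ε > 0. We seek M > 0 such that y > M implies |(-4y + 11)/(3y + 11) + 4/3| < ε.
(-4y + 11)/(3y + 11) + 4/3 = (3(-4y + 11) − (-4)(3y + 11)) / (3(3y + 11)) = 77/(3(3y + 11)).
For y > 0 we have 3y + 11 > 3y, so |(-4y + 11)/(3y + 11) + 4/3| = 77/(3(3y + 11)) < 77/(3·3y) = (77/9)/y.
Thus |(-4y + 11)/(3y + 11) + 4/3| < ε whenever y > (77/9)/ε.
Take M = (77/9)/ε. If y > M then |(-4y + 11)/(3y + 11) + 4/3| < (77/9)/y < ε.

M = (77/9)/ε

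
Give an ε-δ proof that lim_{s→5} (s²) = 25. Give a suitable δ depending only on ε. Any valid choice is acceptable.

δ = min(1, ε/11)

Suppose ε > 0. We seek δ > 0 with 0 < |s − 5| < δ ⇒ |s² − 25| < ε.
Factor: s² − 25 = (s − 5)(s + 5), so |s² − 25| = |s − 5|·|s + 5|.
Restrict δ ≤ 1. Then |s − 5| < 1 gives |s| < 6, so by the triangle inequality |s + 5| ≤ 6 + 5 = 11.
Hence |s² − 25| ≤ 11|s − 5|, which is < ε once |s − 5| < ε/11.
Take δ = min(1, ε/11). If 0 < |s − 5| < δ then both bounds hold and |s² − 25| ≤ 11|s − 5| < 11·(ε/11) = ε.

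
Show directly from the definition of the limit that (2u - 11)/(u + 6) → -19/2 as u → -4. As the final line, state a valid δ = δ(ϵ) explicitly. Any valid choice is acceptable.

Let ϵ > 0. We want δ > 0 with 0 < |u + 4| < δ ⇒ |(2u - 11)/(u + 6) + 19/2| < ϵ.
Combining over a common denominator, (2u - 11)/(u + 6) + 19/2 = [(2u - 11)·2 − (-19)·(u + 6)] / [2·(u + 6)] = 23(u + 4) / (2(u + 6)).
So |(2u - 11)/(u + 6) + 19/2| = 23|u + 4| / (2·|u + 6|).
Restrict δ ≤ 1. Then |u + 4| < 1 gives |u + 6| = |(u + 4) + 2| ≥ 2 − 1 = 1.
Hence |(2u - 11)/(u + 6) + 19/2| < 23|u + 4|/(2·1) = (23/2)|u + 4|, which is < ϵ once |u + 4| < (2/23)ϵ.
Take δ = min(1, (2/23)ϵ). Then 0 < |u + 4| < δ forces both bounds, so |(2u - 11)/(u + 6) + 19/2| < ϵ.

δ = min(1, (2/23)ϵ)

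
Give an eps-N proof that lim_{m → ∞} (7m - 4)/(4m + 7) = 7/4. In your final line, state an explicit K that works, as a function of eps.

K = (65/16)/eps

Let eps > 0 be given. For m ≥ 1, |(7m - 4)/(4m + 7) − (7/4)| = |-65|/(4(4m + 7)) = 65/(4(4m + 7)).
Since 4m + 7 ≥ 4m for m ≥ 1, this is ≤ 65/(4·4m) = (65/16)/m.
So |(7m - 4)/(4m + 7) − (7/4)| < eps whenever m > (65/16)/eps.
Take K = (65/16)/eps. If m > K then |(7m - 4)/(4m + 7) − (7/4)| ≤ (65/16)/m < eps.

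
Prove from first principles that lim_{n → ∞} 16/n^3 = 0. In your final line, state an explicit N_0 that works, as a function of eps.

Let eps > 0 be given. For n ≥ 1, |16/n^3 − 0| = 16/n^3.
16/n^3 < eps ⇔ n^3 > 16/eps ⇔ n > (16/eps)^{1/3}.
Take N_0 = (16/eps)^{1/3}. Then n > N_0 implies 16/n^3 < eps.

N_0 = (16/eps)^{1/3}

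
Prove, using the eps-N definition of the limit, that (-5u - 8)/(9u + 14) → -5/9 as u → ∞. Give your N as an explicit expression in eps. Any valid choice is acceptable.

Suppose eps > 0. We seek N > 0 such that u > N implies |(-5u - 8)/(9u + 14) + 5/9| < eps.
(-5u - 8)/(9u + 14) + 5/9 = (9(-5u - 8) − (-5)(9u + 14)) / (9(9u + 14)) = -2/(9(9u + 14)).
For u > 0 we have 9u + 14 > 9u, so |(-5u - 8)/(9u + 14) + 5/9| = 2/(9(9u + 14)) < 2/(9·9u) = (2/81)/u.
Thus |(-5u - 8)/(9u + 14) + 5/9| < eps whenever u > (2/81)/eps.
Take N = (2/81)/eps. If u > N then |(-5u - 8)/(9u + 14) + 5/9| < (2/81)/u < eps.

N = (2/81)/eps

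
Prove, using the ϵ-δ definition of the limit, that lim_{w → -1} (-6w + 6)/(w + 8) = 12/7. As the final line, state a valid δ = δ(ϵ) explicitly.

Suppose ϵ > 0. We want δ > 0 with 0 < |w + 1| < δ ⇒ |(-6w + 6)/(w + 8) − (12/7)| < ϵ.
Combining over a common denominator, (-6w + 6)/(w + 8) − (12/7) = [(-6w + 6)·7 − 12·(w + 8)] / [7·(w + 8)] = -54(w + 1) / (7(w + 8)).
So |(-6w + 6)/(w + 8) − (12/7)| = 54|w + 1| / (7·|w + 8|).
Restrict δ ≤ 7/2. Then |w + 1| < 7/2 gives |w + 8| = |(w + 1) + 7| ≥ 7 − 7/2 = 7/2.
Hence |(-6w + 6)/(w + 8) − (12/7)| < 54|w + 1|/(7·(7/2)) = (108/49)|w + 1|, which is < ϵ once |w + 1| < (49/108)ϵ.
Take δ = min(7/2, (49/108)ϵ). Then 0 < |w + 1| < δ forces both bounds, so |(-6w + 6)/(w + 8) − (12/7)| < ϵ.

δ = min(7/2, (49/108)ϵ)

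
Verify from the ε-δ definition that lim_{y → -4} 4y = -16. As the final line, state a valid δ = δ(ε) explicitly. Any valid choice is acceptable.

Suppose ε > 0. We need δ > 0 so that 0 < |y + 4| < δ implies |(4y) + 16| < ε.
|(4y) + 16| = |4y + 16| = 4|y + 4|.
Thus it suffices that |y + 4| < ε/4.
Choosing δ = ε/4 gives |(4y) + 16| = 4|y + 4| < ε whenever |y + 4| < δ.

δ = ε/4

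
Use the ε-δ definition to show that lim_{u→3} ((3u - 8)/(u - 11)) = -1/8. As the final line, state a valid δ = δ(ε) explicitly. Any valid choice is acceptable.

Let ε > 0 be given. We want δ > 0 with 0 < |u − 3| < δ ⇒ |(3u - 8)/(u - 11) + 1/8| < ε.
Combining over a common denominator, (3u - 8)/(u - 11) + 1/8 = [(3u - 8)·(-8) − 1·(u - 11)] / [(-8)·(u - 11)] = -25(u − 3) / ((-8)(u - 11)).
So |(3u - 8)/(u - 11) + 1/8| = 25|u − 3| / (8·|u − 11|).
Require δ ≤ 4, so |u − 11| ≥ |-8| − |u − 3| > 8 − 4 = 4.
Hence |(3u - 8)/(u - 11) + 1/8| < 25|u − 3|/(8·4) = (25/32)|u − 3|, which is < ε once |u − 3| < (32/25)ε.
Take δ = min(4, (32/25)ε). Then 0 < |u − 3| < δ forces both bounds, so |(3u - 8)/(u - 11) + 1/8| < ε.

δ = min(4, (32/25)ε)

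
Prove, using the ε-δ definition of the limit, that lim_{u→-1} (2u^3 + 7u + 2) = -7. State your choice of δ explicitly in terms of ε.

δ = min(1, ε/21)

Suppose ε > 0. We want δ > 0 such that 0 < |u + 1| < δ implies |(2u^3 + 7u + 2) + 7| < ε.
(2u^3 + 7u + 2) + 7 = 2u^3 + 7u + 9 = (u + 1)(2u^2 - 2u + 9).
So |(2u^3 + 7u + 2) + 7| = |u + 1|·|2u^2 - 2u + 9|.
Require δ ≤ 1. Then |u + 1| < 1 gives |u| < 2, and by the triangle inequality |2u^2 - 2u + 9| ≤ 2·2^2 + 2·2 + 9 = 21.
Hence |(2u^3 + 7u + 2) + 7| ≤ 21|u + 1| < ε provided |u + 1| < ε/21.
Choosing δ = min(1, ε/21) ensures both conditions, hence |(2u^3 + 7u + 2) + 7| < ε.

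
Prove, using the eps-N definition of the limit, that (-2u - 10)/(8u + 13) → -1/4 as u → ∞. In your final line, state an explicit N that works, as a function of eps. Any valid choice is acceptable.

N = (27/32)/eps

Fix eps > 0. We seek N > 0 such that u > N implies |(-2u - 10)/(8u + 13) + 1/4| < eps.
(-2u - 10)/(8u + 13) + 1/4 = (8(-2u - 10) − (-2)(8u + 13)) / (8(8u + 13)) = -54/(8(8u + 13)).
For u > 0 we have 8u + 13 > 8u, so |(-2u - 10)/(8u + 13) + 1/4| = 54/(8(8u + 13)) < 54/(8·8u) = (27/32)/u.
Thus |(-2u - 10)/(8u + 13) + 1/4| < eps whenever u > (27/32)/eps.
Take N = (27/32)/eps. If u > N then |(-2u - 10)/(8u + 13) + 1/4| < (27/32)/u < eps.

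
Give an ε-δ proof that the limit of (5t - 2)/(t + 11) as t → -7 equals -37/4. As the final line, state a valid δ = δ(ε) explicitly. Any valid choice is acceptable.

δ = min(2, (8/57)ε)

Suppose ε > 0. We want δ > 0 with 0 < |t + 7| < δ ⇒ |(5t - 2)/(t + 11) + 37/4| < ε.
Combining over a common denominator, (5t - 2)/(t + 11) + 37/4 = [(5t - 2)·4 − (-37)·(t + 11)] / [4·(t + 11)] = 57(t + 7) / (4(t + 11)).
So |(5t - 2)/(t + 11) + 37/4| = 57|t + 7| / (4·|t + 11|).
Restrict δ ≤ 2. Then |t + 7| < 2 gives |t + 11| = |(t + 7) + 4| ≥ 4 − 2 = 2.
Hence |(5t - 2)/(t + 11) + 37/4| < 57|t + 7|/(4·2) = (57/8)|t + 7|, which is < ε once |t + 7| < (8/57)ε.
Take δ = min(2, (8/57)ε). Then 0 < |t + 7| < δ forces both bounds, so |(5t - 2)/(t + 11) + 37/4| < ε.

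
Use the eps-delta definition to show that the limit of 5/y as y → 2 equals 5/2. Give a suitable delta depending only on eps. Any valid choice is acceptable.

Let eps > 0. We seek delta > 0 such that 0 < |y − 2| < delta implies |5/y − (5/2)| < eps.
|5/y − (5/2)| = 5·|2 − y|/(2·|y|) = 5|y − 2|/(2|y|).
Require delta ≤ 1 so that |y| > 2 − 1 = 1, hence 2|y| > 2.
Then |5/y − (5/2)| < 5|y − 2|/2, which is < eps when |y − 2| < (2/5)eps.
Take delta = min(1, (2/5)eps). Then 0 < |y − 2| < delta gives both |y − 2| < 1 and |y − 2| < (2/5)eps, so |5/y − (5/2)| < eps.

delta = min(1, (2/5)eps)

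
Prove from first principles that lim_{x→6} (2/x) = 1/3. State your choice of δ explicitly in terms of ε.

δ = min(3, 9ε)

Fix ε > 0. We seek δ > 0 such that 0 < |x − 6| < δ implies |2/x − (1/3)| < ε.
|2/x − (1/3)| = 2·|6 − x|/(6·|x|) = 2|x − 6|/(6|x|).
Restrict δ ≤ 3. Then |x − 6| < 3 gives |x| > 3, so 6|x| > 18.
Then |2/x − (1/3)| < 2|x − 6|/18, which is < ε when |x − 6| < 9ε.
Take δ = min(3, 9ε). Then 0 < |x − 6| < δ gives both |x − 6| < 3 and |x − 6| < 9ε, so |2/x − (1/3)| < ε.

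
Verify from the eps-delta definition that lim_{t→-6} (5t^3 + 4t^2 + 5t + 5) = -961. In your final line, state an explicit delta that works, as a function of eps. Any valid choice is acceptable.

delta = min(2, eps/689)

Fix eps > 0. We want delta > 0 such that 0 < |t + 6| < delta implies |(5t^3 + 4t^2 + 5t + 5) + 961| < eps.
(5t^3 + 4t^2 + 5t + 5) + 961 = 5t^3 + 4t^2 + 5t + 966 = (t + 6)(5t^2 - 26t + 161).
So |(5t^3 + 4t^2 + 5t + 5) + 961| = |t + 6|·|5t^2 - 26t + 161|.
Assume first that |t + 6| < 2, so |t| < 8. Then |5t^2 - 26t + 161| ≤ 5·8^2 + 26·8 + 161 = 689.
Hence |(5t^3 + 4t^2 + 5t + 5) + 961| ≤ 689|t + 6| < eps provided |t + 6| < eps/689.
Choosing delta = min(2, eps/689) ensures both conditions, hence |(5t^3 + 4t^2 + 5t + 5) + 961| < eps.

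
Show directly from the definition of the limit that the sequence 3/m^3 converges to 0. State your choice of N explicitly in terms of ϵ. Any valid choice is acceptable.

N = (3/ϵ)^{1/3}

Suppose ϵ > 0. For m ≥ 1, |3/m^3 − 0| = 3/m^3.
3/m^3 < ϵ ⇔ m^3 > 3/ϵ ⇔ m > (3/ϵ)^{1/3}.
Take N = (3/ϵ)^{1/3}. Then m > N implies 3/m^3 < ϵ.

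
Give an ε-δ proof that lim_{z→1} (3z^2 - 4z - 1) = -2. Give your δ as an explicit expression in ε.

Let ε > 0. We want δ > 0 such that 0 < |z − 1| < δ implies |(3z^2 - 4z - 1) + 2| < ε.
(3z^2 - 4z - 1) + 2 = 3z^2 - 4z + 1 = (z − 1)(3z - 1).
So |(3z^2 - 4z - 1) + 2| = |z − 1|·|3z - 1|.
Assume first that |z − 1| < 2, so |z| < 3. Then |3z - 1| ≤ 3·3 + 1 = 10.
Hence |(3z^2 - 4z - 1) + 2| ≤ 10|z − 1| < ε provided |z − 1| < ε/10.
Take δ = min(2, ε/10). Then 0 < |z − 1| < δ gives both |z − 1| < 2 and |z − 1| < ε/10, so |(3z^2 - 4z - 1) + 2| < ε.

δ = min(2, ε/10)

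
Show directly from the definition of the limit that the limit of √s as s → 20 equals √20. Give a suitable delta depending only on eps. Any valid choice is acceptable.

Suppose eps > 0. We want delta > 0 such that 0 < |s − 20| < delta implies |√s − √20| < eps.
Rationalise: √s − √20 = (s − 20)/(√s + √20), so |√s − √20| = |s − 20|/(√s + √20).
Restrict delta ≤ 20 so that |s − 20| < 20 forces s > 0, and then √s + √20 > √20.
Hence |√s − √20| < |s − 20|/√20, which is < eps once |s − 20| < √20·eps.
Take delta = min(20, √20·eps). If 0 < |s − 20| < delta then s > 0 and |√s − √20| < |s − 20|/√20 < eps.

delta = min(20, √20·eps)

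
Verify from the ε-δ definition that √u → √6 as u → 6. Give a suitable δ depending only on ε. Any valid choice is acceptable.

Fix ε > 0. We want δ > 0 such that 0 < |u − 6| < δ implies |√u − √6| < ε.
Rationalise: √u − √6 = (u − 6)/(√u + √6), so |√u − √6| = |u − 6|/(√u + √6).
Restrict δ ≤ 6 so that |u − 6| < 6 forces u > 0, and then √u + √6 > √6.
Hence |√u − √6| < |u − 6|/√6, which is < ε once |u − 6| < √6·ε.
Take δ = min(6, √6·ε). If 0 < |u − 6| < δ then u > 0 and |√u − √6| < |u − 6|/√6 < ε.

δ = min(6, √6·ε)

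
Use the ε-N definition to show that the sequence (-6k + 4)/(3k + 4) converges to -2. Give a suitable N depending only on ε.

N = 4/ε

Let ε > 0 be given. For k ≥ 1, |(-6k + 4)/(3k + 4) + 2| = |36|/(3(3k + 4)) = 36/(3(3k + 4)).
Since 3k + 4 ≥ 3k for k ≥ 1, this is ≤ 36/(3·3k) = 4/k.
So |(-6k + 4)/(3k + 4) + 2| < ε whenever k > 4/ε.
Take N = 4/ε. If k > N then |(-6k + 4)/(3k + 4) + 2| ≤ 4/k < ε.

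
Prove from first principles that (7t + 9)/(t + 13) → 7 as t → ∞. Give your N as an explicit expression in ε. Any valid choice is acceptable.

N = 82/ε

Let ε > 0. We seek N > 0 such that t > N implies |(7t + 9)/(t + 13) − 7| < ε.
(7t + 9)/(t + 13) − 7 = ((7t + 9) − 7(t + 13)) / ((t + 13)) = -82/((t + 13)).
For t > 0 we have t + 13 > t, so |(7t + 9)/(t + 13) − 7| = 82/((t + 13)) < 82/(t) = 82/t.
Thus |(7t + 9)/(t + 13) − 7| < ε whenever t > 82/ε.
Take N = 82/ε. If t > N then |(7t + 9)/(t + 13) − 7| < 82/t < ε.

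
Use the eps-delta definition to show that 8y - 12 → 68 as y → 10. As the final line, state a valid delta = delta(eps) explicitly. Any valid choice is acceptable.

delta = eps/8

Let eps > 0 be given. We need delta > 0 so that 0 < |y − 10| < delta implies |(8y - 12) − 68| < eps.
|(8y - 12) − 68| = |8y - 80| = 8|y − 10|.
So 8|y − 10| < eps exactly when |y − 10| < eps/8.
Choosing delta = eps/8 gives |(8y - 12) − 68| = 8|y − 10| < eps whenever |y − 10| < delta.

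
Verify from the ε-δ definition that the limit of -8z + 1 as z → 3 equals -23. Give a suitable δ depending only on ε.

δ = ε/8

Suppose ε > 0. We need δ > 0 so that 0 < |z − 3| < δ implies |(-8z + 1) + 23| < ε.
Since (-8z + 1) + 23 = -8(z − 3), we have |(-8z + 1) + 23| = 8|z − 3|.
So 8|z − 3| < ε exactly when |z − 3| < ε/8.
Take δ = ε/8. If 0 < |z − 3| < δ then |(-8z + 1) + 23| = 8|z − 3| < 8·(ε/8) = ε.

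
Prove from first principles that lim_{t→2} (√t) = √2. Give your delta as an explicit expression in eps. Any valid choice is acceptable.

delta = min(2, √2·eps)

Suppose eps > 0. We want delta > 0 such that 0 < |t − 2| < delta implies |√t − √2| < eps.
Rationalise: √t − √2 = (t − 2)/(√t + √2), so |√t − √2| = |t − 2|/(√t + √2).
Restrict delta ≤ 2 so that |t − 2| < 2 forces t > 0, and then √t + √2 > √2.
Hence |√t − √2| < |t − 2|/√2, which is < eps once |t − 2| < √2·eps.
Take delta = min(2, √2·eps). If 0 < |t − 2| < delta then t > 0 and |√t − √2| < |t − 2|/√2 < eps.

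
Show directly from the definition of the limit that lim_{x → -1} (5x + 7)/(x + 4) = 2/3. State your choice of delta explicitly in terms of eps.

delta = min(3/2, (9/26)eps)

Let eps > 0 be given. We want delta > 0 with 0 < |x + 1| < delta ⇒ |(5x + 7)/(x + 4) − (2/3)| < eps.
Combining over a common denominator, (5x + 7)/(x + 4) − (2/3) = [(5x + 7)·3 − 2·(x + 4)] / [3·(x + 4)] = 13(x + 1) / (3(x + 4)).
So |(5x + 7)/(x + 4) − (2/3)| = 13|x + 1| / (3·|x + 4|).
Restrict delta ≤ 3/2. Then |x + 1| < 3/2 gives |x + 4| = |(x + 1) + 3| ≥ 3 − 3/2 = 3/2.
Hence |(5x + 7)/(x + 4) − (2/3)| < 13|x + 1|/(3·(3/2)) = (26/9)|x + 1|, which is < eps once |x + 1| < (9/26)eps.
Take delta = min(3/2, (9/26)eps). Then 0 < |x + 1| < delta forces both bounds, so |(5x + 7)/(x + 4) − (2/3)| < eps.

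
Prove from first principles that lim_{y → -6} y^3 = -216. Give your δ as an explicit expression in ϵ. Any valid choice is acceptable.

δ = min(2, ϵ/148)

Let ϵ > 0 be given. We seek δ > 0 with 0 < |y + 6| < δ ⇒ |y^3 + 216| < ϵ.
Factor: y^3 + 216 = (y + 6)(y^2 - 6y + 36), so |y^3 + 216| = |y + 6|·|y^2 - 6y + 36|.
Restrict δ ≤ 2. Then |y + 6| < 2 gives |y| < 8, so by the triangle inequality |y^2 - 6y + 36| ≤ 8^2 + 6·8 + 36 = 148.
Hence |y^3 + 216| ≤ 148|y + 6|, which is < ϵ once |y + 6| < ϵ/148.
Take δ = min(2, ϵ/148). If 0 < |y + 6| < δ then both bounds hold and |y^3 + 216| ≤ 148|y + 6| < 148·(ϵ/148) = ϵ.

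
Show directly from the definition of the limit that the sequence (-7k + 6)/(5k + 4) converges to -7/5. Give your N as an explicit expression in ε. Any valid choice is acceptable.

N = (58/25)/ε

Suppose ε > 0. For k ≥ 1, |(-7k + 6)/(5k + 4) + 7/5| = |58|/(5(5k + 4)) = 58/(5(5k + 4)).
Since 5k + 4 ≥ 5k for k ≥ 1, this is ≤ 58/(5·5k) = (58/25)/k.
So |(-7k + 6)/(5k + 4) + 7/5| < ε whenever k > (58/25)/ε.
Take N = (58/25)/ε. If k > N then |(-7k + 6)/(5k + 4) + 7/5| ≤ (58/25)/k < ε.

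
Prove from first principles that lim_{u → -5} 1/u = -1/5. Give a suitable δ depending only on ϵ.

δ = min(5/2, (25/2)ϵ)

Let ϵ > 0 be given. We seek δ > 0 such that 0 < |u + 5| < δ implies |1/u + 1/5| < ϵ.
|1/u + 1/5| = |-5 − u|/(5·|u|) = |u + 5|/(5|u|).
Restrict δ ≤ 5/2. Then |u + 5| < 5/2 gives |u| > 5/2, so 5|u| > 25/2.
Then |1/u + 1/5| < |u + 5|/(25/2), which is < ϵ when |u + 5| < (25/2)ϵ.
Take δ = min(5/2, (25/2)ϵ). Then 0 < |u + 5| < δ gives both |u + 5| < 5/2 and |u + 5| < (25/2)ϵ, so |1/u + 1/5| < ϵ.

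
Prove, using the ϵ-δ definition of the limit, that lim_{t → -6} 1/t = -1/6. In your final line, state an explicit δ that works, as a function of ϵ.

δ = min(3, 18ϵ)

Fix ϵ > 0. We seek δ > 0 such that 0 < |t + 6| < δ implies |1/t + 1/6| < ϵ.
|1/t + 1/6| = |-6 − t|/(6·|t|) = |t + 6|/(6|t|).
Require δ ≤ 3 so that |t| > 6 − 3 = 3, hence 6|t| > 18.
Then |1/t + 1/6| < |t + 6|/18, which is < ϵ when |t + 6| < 18ϵ.
Take δ = min(3, 18ϵ). Then 0 < |t + 6| < δ gives both |t + 6| < 3 and |t + 6| < 18ϵ, so |1/t + 1/6| < ϵ.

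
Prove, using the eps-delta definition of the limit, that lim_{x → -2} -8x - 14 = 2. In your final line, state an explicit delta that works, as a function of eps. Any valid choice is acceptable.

Let eps > 0. We need delta > 0 so that 0 < |x + 2| < delta implies |(-8x - 14) − 2| < eps.
|(-8x - 14) − 2| = |-8x - 16| = 8|x + 2|.
Thus it suffices that |x + 2| < eps/8.
Take delta = eps/8. If 0 < |x + 2| < delta then |(-8x - 14) − 2| = 8|x + 2| < 8·(eps/8) = eps.

delta = eps/8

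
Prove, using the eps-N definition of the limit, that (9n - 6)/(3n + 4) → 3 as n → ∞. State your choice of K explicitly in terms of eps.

K = 6/eps

Fix eps > 0. For n ≥ 1, |(9n - 6)/(3n + 4) − 3| = |-54|/(3(3n + 4)) = 54/(3(3n + 4)).
Since 3n + 4 ≥ 3n for n ≥ 1, this is ≤ 54/(3·3n) = 6/n.
So |(9n - 6)/(3n + 4) − 3| < eps whenever n > 6/eps.
Take K = 6/eps. If n > K then |(9n - 6)/(3n + 4) − 3| ≤ 6/n < eps.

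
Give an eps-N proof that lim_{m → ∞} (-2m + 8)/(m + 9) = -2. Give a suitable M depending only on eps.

M = 26/eps

Suppose eps > 0. For m ≥ 1, |(-2m + 8)/(m + 9) + 2| = |26|/((m + 9)) = 26/((m + 9)).
Since m + 9 ≥ m for m ≥ 1, this is ≤ 26/(m) = 26/m.
So |(-2m + 8)/(m + 9) + 2| < eps whenever m > 26/eps.
Take M = 26/eps. If m > M then |(-2m + 8)/(m + 9) + 2| ≤ 26/m < eps.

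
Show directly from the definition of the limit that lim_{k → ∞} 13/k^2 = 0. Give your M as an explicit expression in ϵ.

M = (13/ϵ)^{1/2}

Suppose ϵ > 0. For k ≥ 1, |13/k^2 − 0| = 13/k^2.
13/k^2 < ϵ ⇔ k^2 > 13/ϵ ⇔ k > (13/ϵ)^{1/2}.
Take M = (13/ϵ)^{1/2}. Then k > M implies 13/k^2 < ϵ.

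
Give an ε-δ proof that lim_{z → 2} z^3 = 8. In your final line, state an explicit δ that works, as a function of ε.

δ = min(1, ε/19)

Fix ε > 0. We seek δ > 0 with 0 < |z − 2| < δ ⇒ |z^3 − 8| < ε.
Factor: z^3 − 8 = (z − 2)(z^2 + 2z + 4), so |z^3 − 8| = |z − 2|·|z^2 + 2z + 4|.
Restrict δ ≤ 1. Then |z − 2| < 1 gives |z| < 3, so by the triangle inequality |z^2 + 2z + 4| ≤ 3^2 + 2·3 + 4 = 19.
Hence |z^3 − 8| ≤ 19|z − 2|, which is < ε once |z − 2| < ε/19.
Take δ = min(1, ε/19). If 0 < |z − 2| < δ then both bounds hold and |z^3 − 8| ≤ 19|z − 2| < 19·(ε/19) = ε.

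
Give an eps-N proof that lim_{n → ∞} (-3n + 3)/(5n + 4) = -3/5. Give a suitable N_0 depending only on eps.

Let eps > 0. For n ≥ 1, |(-3n + 3)/(5n + 4) + 3/5| = |27|/(5(5n + 4)) = 27/(5(5n + 4)).
Since 5n + 4 ≥ 5n for n ≥ 1, this is ≤ 27/(5·5n) = (27/25)/n.
So |(-3n + 3)/(5n + 4) + 3/5| < eps whenever n > (27/25)/eps.
Take N_0 = (27/25)/eps. If n > N_0 then |(-3n + 3)/(5n + 4) + 3/5| ≤ (27/25)/n < eps.

N_0 = (27/25)/eps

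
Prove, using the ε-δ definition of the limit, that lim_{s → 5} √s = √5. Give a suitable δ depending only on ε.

δ = min(5, √5·ε)

Let ε > 0. We want δ > 0 such that 0 < |s − 5| < δ implies |√s − √5| < ε.
Rationalise: √s − √5 = (s − 5)/(√s + √5), so |√s − √5| = |s − 5|/(√s + √5).
Restrict δ ≤ 5 so that |s − 5| < 5 forces s > 0, and then √s + √5 > √5.
Hence |√s − √5| < |s − 5|/√5, which is < ε once |s − 5| < √5·ε.
Take δ = min(5, √5·ε). If 0 < |s − 5| < δ then s > 0 and |√s − √5| < |s − 5|/√5 < ε.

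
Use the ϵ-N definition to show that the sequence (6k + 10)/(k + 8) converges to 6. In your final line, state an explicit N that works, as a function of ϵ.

N = 38/ϵ

Let ϵ > 0 be given. For k ≥ 1, |(6k + 10)/(k + 8) − 6| = |-38|/((k + 8)) = 38/((k + 8)).
Since k + 8 ≥ k for k ≥ 1, this is ≤ 38/(k) = 38/k.
So |(6k + 10)/(k + 8) − 6| < ϵ whenever k > 38/ϵ.
Take N = 38/ϵ. If k > N then |(6k + 10)/(k + 8) − 6| ≤ 38/k < ϵ.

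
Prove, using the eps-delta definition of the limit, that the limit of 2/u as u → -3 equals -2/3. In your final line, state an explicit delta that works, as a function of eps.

Let eps > 0. We seek delta > 0 such that 0 < |u + 3| < delta implies |2/u + 2/3| < eps.
|2/u + 2/3| = 2·|-3 − u|/(3·|u|) = 2|u + 3|/(3|u|).
Restrict delta ≤ 3/2. Then |u + 3| < 3/2 gives |u| > 3/2, so 3|u| > 9/2.
Then |2/u + 2/3| < 2|u + 3|/(9/2), which is < eps when |u + 3| < (9/4)eps.
Take delta = min(3/2, (9/4)eps). Then 0 < |u + 3| < delta gives both |u + 3| < 3/2 and |u + 3| < (9/4)eps, so |2/u + 2/3| < eps.

delta = min(3/2, (9/4)eps)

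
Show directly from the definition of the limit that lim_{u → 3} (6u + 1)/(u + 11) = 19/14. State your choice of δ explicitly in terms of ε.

Suppose ε > 0. We want δ > 0 with 0 < |u − 3| < δ ⇒ |(6u + 1)/(u + 11) − (19/14)| < ε.
Combining over a common denominator, (6u + 1)/(u + 11) − (19/14) = [(6u + 1)·14 − 19·(u + 11)] / [14·(u + 11)] = 65(u − 3) / (14(u + 11)).
So |(6u + 1)/(u + 11) − (19/14)| = 65|u − 3| / (14·|u + 11|).
Require δ ≤ 7, so |u + 11| ≥ |14| − |u − 3| > 14 − 7 = 7.
Hence |(6u + 1)/(u + 11) − (19/14)| < 65|u − 3|/(14·7) = (65/98)|u − 3|, which is < ε once |u − 3| < (98/65)ε.
Take δ = min(7, (98/65)ε). Then 0 < |u − 3| < δ forces both bounds, so |(6u + 1)/(u + 11) − (19/14)| < ε.

δ = min(7, (98/65)ε)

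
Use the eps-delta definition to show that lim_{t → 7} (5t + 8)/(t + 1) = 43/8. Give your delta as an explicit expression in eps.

delta = min(4, (32/3)eps)

Fix eps > 0. We want delta > 0 with 0 < |t − 7| < delta ⇒ |(5t + 8)/(t + 1) − (43/8)| < eps.
Combining over a common denominator, (5t + 8)/(t + 1) − (43/8) = [(5t + 8)·8 − 43·(t + 1)] / [8·(t + 1)] = -3(t − 7) / (8(t + 1)).
So |(5t + 8)/(t + 1) − (43/8)| = 3|t − 7| / (8·|t + 1|).
Restrict delta ≤ 4. Then |t − 7| < 4 gives |t + 1| = |(t − 7) + 8| ≥ 8 − 4 = 4.
Hence |(5t + 8)/(t + 1) − (43/8)| < 3|t − 7|/(8·4) = (3/32)|t − 7|, which is < eps once |t − 7| < (32/3)eps.
Take delta = min(4, (32/3)eps). Then 0 < |t − 7| < delta forces both bounds, so |(5t + 8)/(t + 1) − (43/8)| < eps.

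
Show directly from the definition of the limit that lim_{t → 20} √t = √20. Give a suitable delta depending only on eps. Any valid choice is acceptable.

Suppose eps > 0. We want delta > 0 such that 0 < |t − 20| < delta implies |√t − √20| < eps.
Multiplying by the conjugate, |√t − √20| = |t − 20|/(√t + √20).
Restrict delta ≤ 20 so that |t − 20| < 20 forces t > 0, and then √t + √20 > √20.
Hence |√t − √20| < |t − 20|/√20, which is < eps once |t − 20| < √20·eps.
Take delta = min(20, √20·eps). If 0 < |t − 20| < delta then t > 0 and |√t − √20| < |t − 20|/√20 < eps.

delta = min(20, √20·eps)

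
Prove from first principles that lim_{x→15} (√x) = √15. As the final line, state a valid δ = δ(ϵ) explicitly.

δ = min(15, √15·ϵ)

Fix ϵ > 0. We want δ > 0 such that 0 < |x − 15| < δ implies |√x − √15| < ϵ.
Rationalise: √x − √15 = (x − 15)/(√x + √15), so |√x − √15| = |x − 15|/(√x + √15).
Restrict δ ≤ 15 so that |x − 15| < 15 forces x > 0, and then √x + √15 > √15.
Hence |√x − √15| < |x − 15|/√15, which is < ϵ once |x − 15| < √15·ϵ.
Take δ = min(15, √15·ϵ). If 0 < |x − 15| < δ then x > 0 and |√x − √15| < |x − 15|/√15 < ϵ.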